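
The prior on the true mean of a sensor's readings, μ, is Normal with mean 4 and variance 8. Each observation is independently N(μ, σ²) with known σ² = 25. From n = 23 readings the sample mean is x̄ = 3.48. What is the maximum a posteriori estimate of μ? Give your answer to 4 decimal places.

μ̂_MAP = 3.5422

n = 23, x̄ = 3.48.
For a Normal prior and Normal likelihood with known variance, the posterior is Normal; its mode equals its mean, the precision-weighted average.
Prior precision 1/σ₀² = 1/8 = 0.125; data precision n/σ² = 23/25 = 0.92.
μ̂ = (0.125·4 + 0.92·3.48) / (0.125 + 0.92) = 3.7016/1.045 = 18508/5225 ≈ 3.5422.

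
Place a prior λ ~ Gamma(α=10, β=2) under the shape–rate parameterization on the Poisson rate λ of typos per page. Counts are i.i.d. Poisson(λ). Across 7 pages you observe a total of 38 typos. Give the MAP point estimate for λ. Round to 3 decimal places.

Σxᵢ = 38, n = 7.
Posterior ∝ λ^9e^(−2λ) · λ^38e^(−7λ) = λ^47e^(−9λ), i.e. Gamma(shape=48, rate=9).
The mode of a Gamma(a, b) with a ≥ 1 (shape–rate) is (a−1)/b = 47/9 ≈ 5.222.

λ̂_MAP = 5.222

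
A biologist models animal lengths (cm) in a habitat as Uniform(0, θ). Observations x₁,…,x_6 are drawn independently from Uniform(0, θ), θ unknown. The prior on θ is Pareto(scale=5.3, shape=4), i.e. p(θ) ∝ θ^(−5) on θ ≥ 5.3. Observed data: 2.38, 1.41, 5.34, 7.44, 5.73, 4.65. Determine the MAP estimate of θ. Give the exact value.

The Uniform(0, θ) likelihood is θ^(−n) for θ ≥ max(xᵢ), zero otherwise. Here max(xᵢ) = 7.44.
Posterior ∝ θ^(−5) · θ^(−6) = θ^(−11) on θ ≥ max(5.3, 7.44) = 7.44.
This density is strictly decreasing in θ, so the posterior mode lies at the lower boundary of the support.

θ̂_MAP = 7.44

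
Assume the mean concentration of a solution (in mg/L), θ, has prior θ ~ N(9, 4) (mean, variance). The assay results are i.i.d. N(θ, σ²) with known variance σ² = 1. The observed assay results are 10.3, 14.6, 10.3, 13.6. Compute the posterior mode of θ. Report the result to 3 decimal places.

n = 4; x̄ = (10.3 + 14.6 + 10.3 + 13.6)/4 = 48.8/4 = 12.2.
For a Normal prior and Normal likelihood with known variance, the posterior is Normal; its mode equals its mean, the precision-weighted average.
Prior precision 1/σ₀² = 1/4 = 0.25; data precision n/σ² = 4/1 = 4.
θ̂ = (0.25·9 + 4·12.2) / (0.25 + 4) = 51.05/4.25 = 1021/85 ≈ 12.012.

θ̂_MAP = 12.012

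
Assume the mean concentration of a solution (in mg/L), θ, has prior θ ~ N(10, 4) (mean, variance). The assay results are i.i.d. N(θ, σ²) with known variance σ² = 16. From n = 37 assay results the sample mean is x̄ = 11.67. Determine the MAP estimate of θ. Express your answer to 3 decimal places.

n = 37, x̄ = 11.67.
For a Normal prior and Normal likelihood with known variance, the posterior is Normal; its mode equals its mean, the precision-weighted average.
Prior precision 1/σ₀² = 1/4 = 0.25; data precision n/σ² = 37/16 = 2.3125.
θ̂ = (0.25·10 + 2.3125·11.67) / (0.25 + 2.3125) = 29.486875/2.5625 = 47179/4100 ≈ 11.507.

θ̂_MAP = 11.507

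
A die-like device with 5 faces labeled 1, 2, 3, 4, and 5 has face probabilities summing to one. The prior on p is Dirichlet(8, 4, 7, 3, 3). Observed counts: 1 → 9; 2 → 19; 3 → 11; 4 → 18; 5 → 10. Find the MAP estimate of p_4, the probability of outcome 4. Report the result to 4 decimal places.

MAP estimate: 0.2299

The posterior is Dirichlet(αᵢ + nᵢ) = Dirichlet(17, 23, 18, 21, 13).
For a Dirichlet(a₁,…,a_K) with all aᵢ > 1, the mode has j-th component (aⱼ − 1)/(Σaᵢ − K).
Here Σaᵢ = 92 and K = 5, so p_4 = (21 − 1)/(92 − 5) = 20/87 ≈ 0.2299.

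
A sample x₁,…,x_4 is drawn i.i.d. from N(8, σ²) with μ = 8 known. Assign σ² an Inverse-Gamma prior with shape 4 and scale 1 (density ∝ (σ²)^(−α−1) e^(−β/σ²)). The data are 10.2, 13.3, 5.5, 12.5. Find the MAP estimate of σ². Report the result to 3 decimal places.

σ̂²_MAP = 4.388

Sum of squared deviations about the known mean: SS = (10.2−8)² + (13.3−8)² + (5.5−8)² + (12.5−8)² = 59.43.
The Normal likelihood contributes (σ²)^(−n/2) exp(−SS/(2σ²)), so the posterior is Inverse-Gamma(α + n/2, β + SS/2) = Inverse-Gamma(6, 30.715).
The mode of Inverse-Gamma(a, b) is b/(a+1) = 30.715/7 ≈ 4.388.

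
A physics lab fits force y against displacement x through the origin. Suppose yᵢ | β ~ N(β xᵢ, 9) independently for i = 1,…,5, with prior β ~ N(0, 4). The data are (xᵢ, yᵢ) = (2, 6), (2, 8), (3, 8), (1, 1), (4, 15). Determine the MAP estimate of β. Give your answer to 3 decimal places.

β̂_MAP = 3.117

log p(β | y) = −Σ(yᵢ − βxᵢ)²/(2·9) − β²/(2·4) + const.
Setting the derivative to zero: Σxᵢ(yᵢ − βxᵢ)/9 − β/4 = 0, so β = Σxᵢyᵢ / (Σxᵢ² + σ²/τ²).
Σxᵢyᵢ = 2·6 + 2·8 + 3·8 + 1·1 + 4·15 = 113; Σxᵢ² = 34; σ²/τ² = 2.25.
β̂_MAP = 113 / (34 + 2.25) = 113/36.25 ≈ 3.117.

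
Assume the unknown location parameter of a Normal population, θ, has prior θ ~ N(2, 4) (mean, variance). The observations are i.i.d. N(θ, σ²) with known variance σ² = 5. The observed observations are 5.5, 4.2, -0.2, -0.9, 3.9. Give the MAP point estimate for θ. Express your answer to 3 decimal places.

n = 5; x̄ = (5.5 + 4.2 + (-0.2) + (-0.9) + 3.9)/5 = 12.5/5 = 2.5.
For a Normal prior and Normal likelihood with known variance, the posterior is Normal; its mode equals its mean, the precision-weighted average.
Prior precision 1/σ₀² = 1/4 = 0.25; data precision n/σ² = 5/5 = 1.
θ̂ = (0.25·2 + 1·2.5) / (0.25 + 1) = 3/1.25 = 2.400.

θ̂_MAP = 2.400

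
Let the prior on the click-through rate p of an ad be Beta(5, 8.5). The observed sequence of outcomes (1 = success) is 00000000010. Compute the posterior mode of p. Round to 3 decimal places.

p̂_MAP = 0.222

Prior: Beta(5, 8.5).
Data: 1 success in 11 trials (from the sequence). The binomial likelihood contributes p(1−p)^10, so the posterior is Beta(5+1, 8.5+10) = Beta(6, 18.5).
For Beta(a, b) with a, b > 1 the mode is (a−1)/(a+b−2) = 5/22.5 ≈ 0.222.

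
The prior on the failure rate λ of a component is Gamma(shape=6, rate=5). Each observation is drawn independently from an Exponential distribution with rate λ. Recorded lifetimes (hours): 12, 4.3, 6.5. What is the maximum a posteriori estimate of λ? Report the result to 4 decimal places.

λ̂_MAP = 0.2878

The Exponential(rate=λ) likelihood is ∝ λ^n e^(−λΣtᵢ). Here n = 3 and Σtᵢ = 12 + 4.3 + 6.5 = 22.8.
Posterior ∝ λ^5e^(−5λ) · λ^3e^(−22.8λ) = λ^8e^(−27.8λ), i.e. Gamma(9, 27.8).
Mode = (a−1)/b = 8/27.8 ≈ 0.2878.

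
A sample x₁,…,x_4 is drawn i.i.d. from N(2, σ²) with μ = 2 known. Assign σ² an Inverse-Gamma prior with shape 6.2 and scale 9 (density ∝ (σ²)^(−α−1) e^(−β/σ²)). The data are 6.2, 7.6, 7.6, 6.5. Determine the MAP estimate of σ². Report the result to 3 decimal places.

σ̂²_MAP = 6.446

Sum of squared deviations about the known mean: SS = (6.2−2)² + (7.6−2)² + (7.6−2)² + (6.5−2)² = 100.61.
The Normal likelihood contributes (σ²)^(−n/2) exp(−SS/(2σ²)), so the posterior is Inverse-Gamma(α + n/2, β + SS/2) = Inverse-Gamma(8.2, 59.305).
The mode of Inverse-Gamma(a, b) is b/(a+1) = 59.305/9.2 ≈ 6.446.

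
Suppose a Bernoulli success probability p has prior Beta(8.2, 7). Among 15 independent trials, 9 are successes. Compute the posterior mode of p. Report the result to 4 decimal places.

p̂_MAP = 0.5745

Prior: Beta(8.2, 7).
Data: 9 successes in 15 trials. The binomial likelihood contributes p^9(1−p)^6, so the posterior is Beta(8.2+9, 7+6) = Beta(17.2, 13).
For Beta(a, b) with a, b > 1 the mode is (a−1)/(a+b−2) = 16.2/28.2 ≈ 0.5745.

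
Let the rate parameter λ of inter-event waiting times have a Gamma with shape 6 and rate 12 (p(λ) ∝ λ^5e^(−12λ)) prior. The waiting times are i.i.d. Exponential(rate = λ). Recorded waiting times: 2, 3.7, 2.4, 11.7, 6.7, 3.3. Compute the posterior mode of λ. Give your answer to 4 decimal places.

λ̂_MAP = 0.2632

The Exponential(rate=λ) likelihood is ∝ λ^n e^(−λΣtᵢ). Here n = 6 and Σtᵢ = 2 + 3.7 + 2.4 + 11.7 + 6.7 + 3.3 = 29.8.
Posterior ∝ λ^5e^(−12λ) · λ^6e^(−29.8λ) = λ^11e^(−41.8λ), i.e. Gamma(12, 41.8).
Mode = (a−1)/b = 11/41.8 ≈ 0.2632.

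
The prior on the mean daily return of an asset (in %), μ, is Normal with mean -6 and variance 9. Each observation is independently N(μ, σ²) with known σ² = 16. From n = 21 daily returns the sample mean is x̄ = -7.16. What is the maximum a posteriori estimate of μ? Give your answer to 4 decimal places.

n = 21, x̄ = -7.16.
For a Normal prior and Normal likelihood with known variance, the posterior is Normal; its mode equals its mean, the precision-weighted average.
Prior precision 1/σ₀² = 1/9; data precision n/σ² = 21/16 = 1.3125.
μ̂ = ((1/9)·(-6) + 1.3125·(-7.16)) / (1/9 + 1.3125) = (-12077/1200)/(205/144) = -36231/5125 ≈ -7.0695.

μ̂_MAP = -7.0695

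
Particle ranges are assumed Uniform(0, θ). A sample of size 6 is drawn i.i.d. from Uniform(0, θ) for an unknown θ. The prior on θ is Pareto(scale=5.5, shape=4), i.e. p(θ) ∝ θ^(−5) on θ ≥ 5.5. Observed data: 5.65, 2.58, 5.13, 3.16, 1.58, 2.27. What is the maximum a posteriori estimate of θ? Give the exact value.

The Uniform(0, θ) likelihood is θ^(−n) for θ ≥ max(xᵢ), zero otherwise. Here max(xᵢ) = 5.65.
Posterior ∝ θ^(−5) · θ^(−6) = θ^(−11) on θ ≥ max(5.5, 5.65) = 5.65.
This density is strictly decreasing in θ, so the posterior mode lies at the lower boundary of the support.

θ̂_MAP = 5.65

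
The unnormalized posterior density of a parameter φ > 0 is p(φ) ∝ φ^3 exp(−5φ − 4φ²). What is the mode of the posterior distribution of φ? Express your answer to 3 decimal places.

φ̂_MAP = 0.375

ℓ'(φ) = 3/φ − 5 − 8φ. Setting this to zero and multiplying by φ: 8φ² + 5φ − 3 = 0.
φ = (−5 + √(5² + 4·8·3)) / (2·8) = (−5 + √121) / 16 = (−5 + 11)/16 = 3/8.
ℓ''(φ) = −3/φ² − 8 < 0, confirming a maximum.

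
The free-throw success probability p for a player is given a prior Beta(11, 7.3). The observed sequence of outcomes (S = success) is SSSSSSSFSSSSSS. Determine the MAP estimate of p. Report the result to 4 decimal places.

p̂_MAP = 0.7591

Prior: Beta(11, 7.3).
Data: 13 successes in 14 trials (from the sequence). The binomial likelihood contributes p^13(1−p)^1, so the posterior is Beta(11+13, 7.3+1) = Beta(24, 8.3).
For Beta(a, b) with a, b > 1 the mode is (a−1)/(a+b−2) = 23/30.3 ≈ 0.7591.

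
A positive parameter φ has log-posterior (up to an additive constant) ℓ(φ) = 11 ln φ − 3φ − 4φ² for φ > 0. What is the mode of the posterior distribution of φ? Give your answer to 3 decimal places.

ℓ'(φ) = 11/φ − 3 − 8φ. Setting this to zero and multiplying by φ: 8φ² + 3φ − 11 = 0.
φ = (−3 + √(3² + 4·8·11)) / (2·8) = (−3 + √361) / 16 = (−3 + 19)/16 = 1.
ℓ''(φ) = −11/φ² − 8 < 0, confirming a maximum.

φ̂_MAP = 1.000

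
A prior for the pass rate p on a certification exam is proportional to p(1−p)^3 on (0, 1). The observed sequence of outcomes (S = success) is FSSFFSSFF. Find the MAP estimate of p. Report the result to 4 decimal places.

p̂_MAP = 0.3846

The prior density ∝ p(1−p)^3 is the kernel of Beta(2, 4).
Data: 4 successes in 9 trials (from the sequence). The binomial likelihood contributes p^4(1−p)^5, so the posterior is Beta(2+4, 4+5) = Beta(6, 9).
For Beta(a, b) with a, b > 1 the mode is (a−1)/(a+b−2) = 5/13 ≈ 0.3846.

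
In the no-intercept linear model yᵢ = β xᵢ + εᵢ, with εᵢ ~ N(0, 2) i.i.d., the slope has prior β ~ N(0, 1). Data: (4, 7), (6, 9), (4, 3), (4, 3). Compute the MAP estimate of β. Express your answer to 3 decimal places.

β̂_MAP = 1.233

log p(β | y) = −Σ(yᵢ − βxᵢ)²/(2·2) − β²/(2·1) + const.
Setting the derivative to zero: Σxᵢ(yᵢ − βxᵢ)/2 − β/1 = 0, so β = Σxᵢyᵢ / (Σxᵢ² + σ²/τ²).
Σxᵢyᵢ = 4·7 + 6·9 + 4·3 + 4·3 = 106; Σxᵢ² = 84; σ²/τ² = 2.
β̂_MAP = 106 / (84 + 2) = 106/86 ≈ 1.233.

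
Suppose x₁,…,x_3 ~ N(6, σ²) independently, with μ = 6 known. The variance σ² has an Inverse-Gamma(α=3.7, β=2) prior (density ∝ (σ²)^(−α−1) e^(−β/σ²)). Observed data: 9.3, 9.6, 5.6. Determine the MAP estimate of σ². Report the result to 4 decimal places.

σ̂²_MAP = 2.2589

Sum of squared deviations about the known mean: SS = (9.3−6)² + (9.6−6)² + (5.6−6)² = 24.01.
The Normal likelihood contributes (σ²)^(−n/2) exp(−SS/(2σ²)), so the posterior is Inverse-Gamma(α + n/2, β + SS/2) = Inverse-Gamma(5.2, 14.005).
The mode of Inverse-Gamma(a, b) is b/(a+1) = 14.005/6.2 ≈ 2.2589.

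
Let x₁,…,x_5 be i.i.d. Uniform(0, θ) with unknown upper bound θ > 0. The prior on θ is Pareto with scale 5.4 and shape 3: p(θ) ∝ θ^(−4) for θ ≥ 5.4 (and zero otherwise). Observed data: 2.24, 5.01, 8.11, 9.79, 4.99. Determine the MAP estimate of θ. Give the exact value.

The Uniform(0, θ) likelihood is θ^(−n) for θ ≥ max(xᵢ), zero otherwise. Here max(xᵢ) = 9.79.
Posterior ∝ θ^(−4) · θ^(−5) = θ^(−9) on θ ≥ max(5.4, 9.79) = 9.79.
This density is strictly decreasing in θ, so the posterior mode lies at the lower boundary of the support.

θ̂_MAP = 9.79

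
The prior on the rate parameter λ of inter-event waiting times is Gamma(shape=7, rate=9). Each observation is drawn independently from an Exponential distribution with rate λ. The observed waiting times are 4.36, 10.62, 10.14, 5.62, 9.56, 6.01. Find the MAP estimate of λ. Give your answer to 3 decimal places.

λ̂_MAP = 0.217

The Exponential(rate=λ) likelihood is ∝ λ^n e^(−λΣtᵢ). Here n = 6 and Σtᵢ = 4.36 + 10.62 + 10.14 + 5.62 + 9.56 + 6.01 = 46.31.
Posterior ∝ λ^6e^(−9λ) · λ^6e^(−46.31λ) = λ^12e^(−55.31λ), i.e. Gamma(13, 55.31).
Mode = (a−1)/b = 12/55.31 ≈ 0.217.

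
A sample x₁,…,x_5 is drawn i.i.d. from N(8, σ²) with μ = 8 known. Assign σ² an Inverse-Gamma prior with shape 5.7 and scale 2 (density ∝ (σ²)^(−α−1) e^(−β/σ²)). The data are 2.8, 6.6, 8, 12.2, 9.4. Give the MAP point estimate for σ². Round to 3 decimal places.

σ̂²_MAP = 2.859

Sum of squared deviations about the known mean: SS = (2.8−8)² + (6.6−8)² + (8−8)² + (12.2−8)² + (9.4−8)² = 48.6.
The Normal likelihood contributes (σ²)^(−n/2) exp(−SS/(2σ²)), so the posterior is Inverse-Gamma(α + n/2, β + SS/2) = Inverse-Gamma(8.2, 26.3).
The mode of Inverse-Gamma(a, b) is b/(a+1) = 26.3/9.2 ≈ 2.859.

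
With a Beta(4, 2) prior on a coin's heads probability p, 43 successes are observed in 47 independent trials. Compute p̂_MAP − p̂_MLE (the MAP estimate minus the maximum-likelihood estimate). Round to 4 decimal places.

MAP − MLE = -0.0129

Posterior is Beta(47, 6); MAP = (47−1)/(53−2) = 46/51 ≈ 0.90196.
MLE ignores the prior: p̂_MLE = k/n = 43/47 ≈ 0.91489.
Difference = 46/51 − 43/47 = -31/2397 ≈ -0.0129.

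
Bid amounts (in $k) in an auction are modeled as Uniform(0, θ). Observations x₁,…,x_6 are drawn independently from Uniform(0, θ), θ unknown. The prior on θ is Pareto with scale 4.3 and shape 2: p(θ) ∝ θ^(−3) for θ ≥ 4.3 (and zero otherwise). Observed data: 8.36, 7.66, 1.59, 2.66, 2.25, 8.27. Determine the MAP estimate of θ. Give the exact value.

θ̂_MAP = 8.36

The Uniform(0, θ) likelihood is θ^(−n) for θ ≥ max(xᵢ), zero otherwise. Here max(xᵢ) = 8.36.
Posterior ∝ θ^(−3) · θ^(−6) = θ^(−9) on θ ≥ max(4.3, 8.36) = 8.36.
This density is strictly decreasing in θ, so the posterior mode lies at the lower boundary of the support.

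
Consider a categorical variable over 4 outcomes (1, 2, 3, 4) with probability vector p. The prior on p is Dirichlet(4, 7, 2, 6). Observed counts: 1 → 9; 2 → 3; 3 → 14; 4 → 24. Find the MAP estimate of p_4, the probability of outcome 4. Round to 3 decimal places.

The posterior is Dirichlet(αᵢ + nᵢ) = Dirichlet(13, 10, 16, 30).
For a Dirichlet(a₁,…,a_K) with all aᵢ > 1, the mode has j-th component (aⱼ − 1)/(Σaᵢ − K).
Here Σaᵢ = 69 and K = 4, so p_4 = (30 − 1)/(69 − 4) = 29/65 ≈ 0.446.

MAP estimate: 0.446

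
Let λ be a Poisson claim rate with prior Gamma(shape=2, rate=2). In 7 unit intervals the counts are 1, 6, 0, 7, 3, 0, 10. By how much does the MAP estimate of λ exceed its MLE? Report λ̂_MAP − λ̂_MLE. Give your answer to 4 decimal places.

MAP − MLE = -0.7460

Σxᵢ = 27. Posterior is Gamma(29, 9); MAP = (29−1)/9 = 28/9 ≈ 3.11111.
MLE = x̄ = 27/7 ≈ 3.85714.
Difference = 28/9 − 27/7 = -47/63 ≈ -0.7460.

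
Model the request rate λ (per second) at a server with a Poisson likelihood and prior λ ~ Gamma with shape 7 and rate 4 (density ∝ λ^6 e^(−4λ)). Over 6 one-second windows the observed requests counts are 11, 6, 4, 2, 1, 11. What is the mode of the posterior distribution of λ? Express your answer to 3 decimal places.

Σxᵢ = 11+6+4+2+1+11 = 35, with n = 6.
Posterior ∝ λ^6e^(−4λ) · λ^35e^(−6λ) = λ^41e^(−10λ), i.e. Gamma(shape=42, rate=10).
The mode of a Gamma(a, b) with a ≥ 1 (shape–rate) is (a−1)/b = 41/10 ≈ 4.100.

λ̂_MAP = 4.100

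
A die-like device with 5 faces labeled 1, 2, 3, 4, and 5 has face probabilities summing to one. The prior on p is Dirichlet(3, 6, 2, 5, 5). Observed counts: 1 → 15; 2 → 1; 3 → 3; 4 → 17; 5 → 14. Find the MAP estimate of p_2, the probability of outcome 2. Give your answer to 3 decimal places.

MAP estimate: 0.091

The posterior is Dirichlet(αᵢ + nᵢ) = Dirichlet(18, 7, 5, 22, 19).
For a Dirichlet(a₁,…,a_K) with all aᵢ > 1, the mode has j-th component (aⱼ − 1)/(Σaᵢ − K).
Here Σaᵢ = 71 and K = 5, so p_2 = (7 − 1)/(71 − 5) = 6/66 ≈ 0.091.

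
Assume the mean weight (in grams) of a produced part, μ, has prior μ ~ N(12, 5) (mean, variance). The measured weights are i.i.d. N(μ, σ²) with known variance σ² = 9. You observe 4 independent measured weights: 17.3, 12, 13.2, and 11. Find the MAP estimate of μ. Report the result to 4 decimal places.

μ̂_MAP = 12.9483

n = 4; x̄ = (17.3 + 12 + 13.2 + 11)/4 = 53.5/4 = 13.375.
For a Normal prior and Normal likelihood with known variance, the posterior is Normal; its mode equals its mean, the precision-weighted average.
Prior precision 1/σ₀² = 1/5 = 0.2; data precision n/σ² = 4/9.
μ̂ = (0.2·12 + (4/9)·13.375) / (0.2 + 4/9) = (751/90)/(29/45) = 751/58 ≈ 12.9483.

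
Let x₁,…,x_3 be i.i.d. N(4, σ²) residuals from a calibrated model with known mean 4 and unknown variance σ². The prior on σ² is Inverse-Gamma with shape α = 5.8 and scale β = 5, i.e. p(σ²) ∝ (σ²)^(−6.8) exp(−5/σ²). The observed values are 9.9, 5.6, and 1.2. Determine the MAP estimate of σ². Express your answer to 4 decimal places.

Sum of squared deviations about the known mean: SS = (9.9−4)² + (5.6−4)² + (1.2−4)² = 45.21.
The Normal likelihood contributes (σ²)^(−n/2) exp(−SS/(2σ²)), so the posterior is Inverse-Gamma(α + n/2, β + SS/2) = Inverse-Gamma(7.3, 27.605).
The mode of Inverse-Gamma(a, b) is b/(a+1) = 27.605/8.3 ≈ 3.3259.

σ̂²_MAP = 3.3259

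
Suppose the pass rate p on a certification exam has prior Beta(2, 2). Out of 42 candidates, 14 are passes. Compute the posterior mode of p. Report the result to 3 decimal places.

p̂_MAP = 0.341

Prior: Beta(2, 2).
Data: 14 successes in 42 trials. The binomial likelihood contributes p^14(1−p)^28, so the posterior is Beta(2+14, 2+28) = Beta(16, 30).
For Beta(a, b) with a, b > 1 the mode is (a−1)/(a+b−2) = 15/44 ≈ 0.341.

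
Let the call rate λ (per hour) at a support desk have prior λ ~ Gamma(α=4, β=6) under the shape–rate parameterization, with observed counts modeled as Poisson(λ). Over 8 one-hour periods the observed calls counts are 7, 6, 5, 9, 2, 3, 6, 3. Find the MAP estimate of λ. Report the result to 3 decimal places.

λ̂_MAP = 3.143

Σxᵢ = 7+6+5+9+2+3+6+3 = 41, with n = 8.
Posterior ∝ λ^3e^(−6λ) · λ^41e^(−8λ) = λ^44e^(−14λ), i.e. Gamma(shape=45, rate=14).
The mode of a Gamma(a, b) with a ≥ 1 (shape–rate) is (a−1)/b = 44/14 ≈ 3.143.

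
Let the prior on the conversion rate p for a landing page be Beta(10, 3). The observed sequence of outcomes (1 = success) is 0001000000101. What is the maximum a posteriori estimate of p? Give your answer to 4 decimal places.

p̂_MAP = 0.5000

Prior: Beta(10, 3).
Data: 3 successes in 13 trials (from the sequence). The binomial likelihood contributes p^3(1−p)^10, so the posterior is Beta(10+3, 3+10) = Beta(13, 13).
For Beta(a, b) with a, b > 1 the mode is (a−1)/(a+b−2) = 12/24 ≈ 0.5000.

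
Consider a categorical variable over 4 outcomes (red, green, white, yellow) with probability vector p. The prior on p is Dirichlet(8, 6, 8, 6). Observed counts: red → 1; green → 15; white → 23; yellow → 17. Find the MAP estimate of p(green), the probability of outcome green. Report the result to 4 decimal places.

MAP estimate of p(green) = 0.2500

The posterior is Dirichlet(αᵢ + nᵢ) = Dirichlet(9, 21, 31, 23).
For a Dirichlet(a₁,…,a_K) with all aᵢ > 1, the mode has j-th component (aⱼ − 1)/(Σaᵢ − K).
Here Σaᵢ = 84 and K = 4, so p(green) = (21 − 1)/(84 − 4) = 20/80 ≈ 0.2500.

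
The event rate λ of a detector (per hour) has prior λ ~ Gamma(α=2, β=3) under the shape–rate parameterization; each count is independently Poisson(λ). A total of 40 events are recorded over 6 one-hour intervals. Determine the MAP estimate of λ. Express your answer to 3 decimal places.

Σxᵢ = 40, n = 6.
Posterior ∝ λe^(−3λ) · λ^40e^(−6λ) = λ^41e^(−9λ), i.e. Gamma(shape=42, rate=9).
The mode of a Gamma(a, b) with a ≥ 1 (shape–rate) is (a−1)/b = 41/9 ≈ 4.556.

λ̂_MAP = 4.556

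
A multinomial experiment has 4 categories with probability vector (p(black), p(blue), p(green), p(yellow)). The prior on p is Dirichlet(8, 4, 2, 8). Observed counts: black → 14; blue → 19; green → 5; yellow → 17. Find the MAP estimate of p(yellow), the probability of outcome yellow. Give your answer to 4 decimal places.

MAP estimate of p(yellow) = 0.3288

The posterior is Dirichlet(αᵢ + nᵢ) = Dirichlet(22, 23, 7, 25).
For a Dirichlet(a₁,…,a_K) with all aᵢ > 1, the mode has j-th component (aⱼ − 1)/(Σaᵢ − K).
Here Σaᵢ = 77 and K = 4, so p(yellow) = (25 − 1)/(77 − 4) = 24/73 ≈ 0.3288.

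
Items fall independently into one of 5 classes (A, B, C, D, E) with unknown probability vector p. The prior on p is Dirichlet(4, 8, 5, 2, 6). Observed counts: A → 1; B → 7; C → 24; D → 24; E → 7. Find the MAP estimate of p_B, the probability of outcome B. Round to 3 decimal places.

MAP estimate of p_B = 0.169

The posterior is Dirichlet(αᵢ + nᵢ) = Dirichlet(5, 15, 29, 26, 13).
For a Dirichlet(a₁,…,a_K) with all aᵢ > 1, the mode has j-th component (aⱼ − 1)/(Σaᵢ − K).
Here Σaᵢ = 88 and K = 5, so p_B = (15 − 1)/(88 − 5) = 14/83 ≈ 0.169.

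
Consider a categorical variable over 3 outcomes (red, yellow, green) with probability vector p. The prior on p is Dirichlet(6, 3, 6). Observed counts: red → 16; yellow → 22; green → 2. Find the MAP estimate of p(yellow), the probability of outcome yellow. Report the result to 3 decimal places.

MAP estimate of p(yellow) = 0.462

The posterior is Dirichlet(αᵢ + nᵢ) = Dirichlet(22, 25, 8).
For a Dirichlet(a₁,…,a_K) with all aᵢ > 1, the mode has j-th component (aⱼ − 1)/(Σaᵢ − K).
Here Σaᵢ = 55 and K = 3, so p(yellow) = (25 − 1)/(55 − 3) = 24/52 ≈ 0.462.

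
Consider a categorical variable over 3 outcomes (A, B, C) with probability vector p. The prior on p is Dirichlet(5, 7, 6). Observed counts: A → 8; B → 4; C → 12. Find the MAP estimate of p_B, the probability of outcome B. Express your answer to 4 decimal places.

The posterior is Dirichlet(αᵢ + nᵢ) = Dirichlet(13, 11, 18).
For a Dirichlet(a₁,…,a_K) with all aᵢ > 1, the mode has j-th component (aⱼ − 1)/(Σaᵢ − K).
Here Σaᵢ = 42 and K = 3, so p_B = (11 − 1)/(42 − 3) = 10/39 ≈ 0.2564.

MAP estimate of p_B = 0.2564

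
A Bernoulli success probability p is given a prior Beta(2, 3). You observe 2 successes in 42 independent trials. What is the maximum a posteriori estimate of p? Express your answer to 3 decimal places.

Prior: Beta(2, 3).
Data: 2 successes in 42 trials. The binomial likelihood contributes p^2(1−p)^40, so the posterior is Beta(2+2, 3+40) = Beta(4, 43).
For Beta(a, b) with a, b > 1 the mode is (a−1)/(a+b−2) = 3/45 ≈ 0.067.

p̂_MAP = 0.067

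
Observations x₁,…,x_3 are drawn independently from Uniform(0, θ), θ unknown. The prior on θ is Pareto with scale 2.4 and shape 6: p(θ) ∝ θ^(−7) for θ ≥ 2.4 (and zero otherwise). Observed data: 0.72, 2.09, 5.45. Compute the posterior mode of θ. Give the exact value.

θ̂_MAP = 5.45

The Uniform(0, θ) likelihood is θ^(−n) for θ ≥ max(xᵢ), zero otherwise. Here max(xᵢ) = 5.45.
Posterior ∝ θ^(−7) · θ^(−3) = θ^(−10) on θ ≥ max(2.4, 5.45) = 5.45.
This density is strictly decreasing in θ, so the posterior mode lies at the lower boundary of the support.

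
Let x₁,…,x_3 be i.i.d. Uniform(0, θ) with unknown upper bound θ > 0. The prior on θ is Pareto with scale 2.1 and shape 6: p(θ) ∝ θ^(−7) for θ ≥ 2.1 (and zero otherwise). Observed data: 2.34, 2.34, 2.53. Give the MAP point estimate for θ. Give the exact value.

The Uniform(0, θ) likelihood is θ^(−n) for θ ≥ max(xᵢ), zero otherwise. Here max(xᵢ) = 2.53.
Posterior ∝ θ^(−7) · θ^(−3) = θ^(−10) on θ ≥ max(2.1, 2.53) = 2.53.
This density is strictly decreasing in θ, so the posterior mode lies at the lower boundary of the support.

θ̂_MAP = 2.53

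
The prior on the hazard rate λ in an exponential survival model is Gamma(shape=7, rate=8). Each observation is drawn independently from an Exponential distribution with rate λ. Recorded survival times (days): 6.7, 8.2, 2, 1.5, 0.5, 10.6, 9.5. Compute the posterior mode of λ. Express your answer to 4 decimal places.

The Exponential(rate=λ) likelihood is ∝ λ^n e^(−λΣtᵢ). Here n = 7 and Σtᵢ = 6.7 + 8.2 + 2 + 1.5 + 0.5 + 10.6 + 9.5 = 39.
Posterior ∝ λ^6e^(−8λ) · λ^7e^(−39λ) = λ^13e^(−47λ), i.e. Gamma(14, 47).
Mode = (a−1)/b = 13/47 ≈ 0.2766.

λ̂_MAP = 0.2766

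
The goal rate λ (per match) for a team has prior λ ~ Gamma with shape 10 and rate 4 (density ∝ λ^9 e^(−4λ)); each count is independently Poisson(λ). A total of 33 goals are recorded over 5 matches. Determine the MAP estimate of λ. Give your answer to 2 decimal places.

λ̂_MAP = 4.67

Σxᵢ = 33, n = 5.
Posterior ∝ λ^9e^(−4λ) · λ^33e^(−5λ) = λ^42e^(−9λ), i.e. Gamma(shape=43, rate=9).
The mode of a Gamma(a, b) with a ≥ 1 (shape–rate) is (a−1)/b = 42/9 ≈ 4.67.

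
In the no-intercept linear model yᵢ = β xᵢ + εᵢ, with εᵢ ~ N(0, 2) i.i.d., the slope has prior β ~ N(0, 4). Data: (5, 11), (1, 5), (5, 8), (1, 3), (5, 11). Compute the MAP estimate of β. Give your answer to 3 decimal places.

log p(β | y) = −Σ(yᵢ − βxᵢ)²/(2·2) − β²/(2·4) + const.
Setting the derivative to zero: Σxᵢ(yᵢ − βxᵢ)/2 − β/4 = 0, so β = Σxᵢyᵢ / (Σxᵢ² + σ²/τ²).
Σxᵢyᵢ = 5·11 + 1·5 + 5·8 + 1·3 + 5·11 = 158; Σxᵢ² = 77; σ²/τ² = 0.5.
β̂_MAP = 158 / (77 + 0.5) = 158/77.5 ≈ 2.039.

β̂_MAP = 2.039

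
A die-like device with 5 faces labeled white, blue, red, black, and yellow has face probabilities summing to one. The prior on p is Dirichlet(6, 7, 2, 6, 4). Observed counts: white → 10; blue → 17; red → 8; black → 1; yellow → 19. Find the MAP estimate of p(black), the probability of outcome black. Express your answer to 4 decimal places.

MAP estimate of p(black) = 0.0800

The posterior is Dirichlet(αᵢ + nᵢ) = Dirichlet(16, 24, 10, 7, 23).
For a Dirichlet(a₁,…,a_K) with all aᵢ > 1, the mode has j-th component (aⱼ − 1)/(Σaᵢ − K).
Here Σaᵢ = 80 and K = 5, so p(black) = (7 − 1)/(80 − 5) = 6/75 ≈ 0.0800.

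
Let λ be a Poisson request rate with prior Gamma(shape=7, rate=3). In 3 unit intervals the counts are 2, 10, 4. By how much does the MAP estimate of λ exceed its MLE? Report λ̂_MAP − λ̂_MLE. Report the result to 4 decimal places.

MAP − MLE = -1.6667

Σxᵢ = 16. Posterior is Gamma(23, 6); MAP = (23−1)/6 = 22/6 ≈ 3.66667.
MLE = x̄ = 16/3 ≈ 5.33333.
Difference = 22/6 − 16/3 = -5/3 ≈ -1.6667.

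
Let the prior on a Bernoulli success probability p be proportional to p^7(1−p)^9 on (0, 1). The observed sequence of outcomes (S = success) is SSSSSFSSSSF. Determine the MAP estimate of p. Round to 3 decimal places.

The prior density ∝ p^7(1−p)^9 is the kernel of Beta(8, 10).
Data: 9 successes in 11 trials (from the sequence). The binomial likelihood contributes p^9(1−p)^2, so the posterior is Beta(8+9, 10+2) = Beta(17, 12).
For Beta(a, b) with a, b > 1 the mode is (a−1)/(a+b−2) = 16/27 ≈ 0.593.

p̂_MAP = 0.593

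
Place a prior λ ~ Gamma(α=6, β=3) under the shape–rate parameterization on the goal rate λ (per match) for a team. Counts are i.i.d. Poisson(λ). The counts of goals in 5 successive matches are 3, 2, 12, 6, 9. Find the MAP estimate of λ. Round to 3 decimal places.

λ̂_MAP = 4.625

Σxᵢ = 3+2+12+6+9 = 32, with n = 5.
Posterior ∝ λ^5e^(−3λ) · λ^32e^(−5λ) = λ^37e^(−8λ), i.e. Gamma(shape=38, rate=8).
The mode of a Gamma(a, b) with a ≥ 1 (shape–rate) is (a−1)/b = 37/8 ≈ 4.625.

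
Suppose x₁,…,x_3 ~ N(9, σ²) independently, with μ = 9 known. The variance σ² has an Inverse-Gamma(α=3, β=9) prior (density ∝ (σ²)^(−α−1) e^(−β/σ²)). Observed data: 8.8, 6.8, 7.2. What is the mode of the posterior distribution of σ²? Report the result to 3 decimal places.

σ̂²_MAP = 2.375

Sum of squared deviations about the known mean: SS = (8.8−9)² + (6.8−9)² + (7.2−9)² = 8.12.
The Normal likelihood contributes (σ²)^(−n/2) exp(−SS/(2σ²)), so the posterior is Inverse-Gamma(α + n/2, β + SS/2) = Inverse-Gamma(4.5, 13.06).
The mode of Inverse-Gamma(a, b) is b/(a+1) = 13.06/5.5 ≈ 2.375.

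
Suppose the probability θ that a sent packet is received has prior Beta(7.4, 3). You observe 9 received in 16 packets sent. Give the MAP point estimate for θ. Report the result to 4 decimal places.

θ̂_MAP = 0.6311

Prior: Beta(7.4, 3).
Data: 9 successes in 16 trials. The binomial likelihood contributes θ^9(1−θ)^7, so the posterior is Beta(7.4+9, 3+7) = Beta(16.4, 10).
For Beta(a, b) with a, b > 1 the mode is (a−1)/(a+b−2) = 15.4/24.4 ≈ 0.6311.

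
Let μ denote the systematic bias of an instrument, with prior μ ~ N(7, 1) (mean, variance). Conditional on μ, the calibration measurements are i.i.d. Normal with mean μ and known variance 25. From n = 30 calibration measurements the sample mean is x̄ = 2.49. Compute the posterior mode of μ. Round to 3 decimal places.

μ̂_MAP = 4.540

n = 30, x̄ = 2.49.
For a Normal prior and Normal likelihood with known variance, the posterior is Normal; its mode equals its mean, the precision-weighted average.
Prior precision 1/σ₀² = 1/1 = 1; data precision n/σ² = 30/25 = 1.2.
μ̂ = (1·7 + 1.2·2.49) / (1 + 1.2) = 9.988/2.2 = 4.540.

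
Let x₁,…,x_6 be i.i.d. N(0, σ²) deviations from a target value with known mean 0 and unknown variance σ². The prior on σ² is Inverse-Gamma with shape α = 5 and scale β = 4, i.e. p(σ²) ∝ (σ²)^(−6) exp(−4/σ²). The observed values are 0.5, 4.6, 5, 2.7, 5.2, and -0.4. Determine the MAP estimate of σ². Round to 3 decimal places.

Sum of squared deviations about the known mean: SS = (0.5−0)² + (4.6−0)² + (5−0)² + (2.7−0)² + (5.2−0)² + (-0.4−0)² = 80.9.
The Normal likelihood contributes (σ²)^(−n/2) exp(−SS/(2σ²)), so the posterior is Inverse-Gamma(α + n/2, β + SS/2) = Inverse-Gamma(8, 44.45).
The mode of Inverse-Gamma(a, b) is b/(a+1) = 44.45/9 ≈ 4.939.

σ̂²_MAP = 4.939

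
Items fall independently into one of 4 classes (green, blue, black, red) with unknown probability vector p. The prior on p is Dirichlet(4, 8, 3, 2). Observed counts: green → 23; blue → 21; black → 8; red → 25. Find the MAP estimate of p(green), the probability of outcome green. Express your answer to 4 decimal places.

MAP estimate of p(green) = 0.2889

The posterior is Dirichlet(αᵢ + nᵢ) = Dirichlet(27, 29, 11, 27).
For a Dirichlet(a₁,…,a_K) with all aᵢ > 1, the mode has j-th component (aⱼ − 1)/(Σaᵢ − K).
Here Σaᵢ = 94 and K = 4, so p(green) = (27 − 1)/(94 − 4) = 26/90 ≈ 0.2889.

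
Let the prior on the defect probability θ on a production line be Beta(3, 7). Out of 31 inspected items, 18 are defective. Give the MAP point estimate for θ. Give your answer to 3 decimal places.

θ̂_MAP = 0.513

Prior: Beta(3, 7).
Data: 18 successes in 31 trials. The binomial likelihood contributes θ^18(1−θ)^13, so the posterior is Beta(3+18, 7+13) = Beta(21, 20).
For Beta(a, b) with a, b > 1 the mode is (a−1)/(a+b−2) = 20/39 ≈ 0.513.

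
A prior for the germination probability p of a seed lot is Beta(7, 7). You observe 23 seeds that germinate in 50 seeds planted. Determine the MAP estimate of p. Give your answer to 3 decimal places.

p̂_MAP = 0.468

Prior: Beta(7, 7).
Data: 23 successes in 50 trials. The binomial likelihood contributes p^23(1−p)^27, so the posterior is Beta(7+23, 7+27) = Beta(30, 34).
For Beta(a, b) with a, b > 1 the mode is (a−1)/(a+b−2) = 29/62 ≈ 0.468.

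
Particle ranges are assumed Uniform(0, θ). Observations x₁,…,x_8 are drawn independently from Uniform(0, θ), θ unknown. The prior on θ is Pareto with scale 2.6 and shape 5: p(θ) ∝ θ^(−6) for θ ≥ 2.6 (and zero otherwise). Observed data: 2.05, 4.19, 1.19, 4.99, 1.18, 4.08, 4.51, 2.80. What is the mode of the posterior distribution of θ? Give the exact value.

The Uniform(0, θ) likelihood is θ^(−n) for θ ≥ max(xᵢ), zero otherwise. Here max(xᵢ) = 4.99.
Posterior ∝ θ^(−6) · θ^(−8) = θ^(−14) on θ ≥ max(2.6, 4.99) = 4.99.
This density is strictly decreasing in θ, so the posterior mode lies at the lower boundary of the support.

θ̂_MAP = 4.99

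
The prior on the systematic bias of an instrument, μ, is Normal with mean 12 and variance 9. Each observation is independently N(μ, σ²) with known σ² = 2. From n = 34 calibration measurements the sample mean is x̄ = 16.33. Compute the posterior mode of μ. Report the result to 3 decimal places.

μ̂_MAP = 16.302

n = 34, x̄ = 16.33.
For a Normal prior and Normal likelihood with known variance, the posterior is Normal; its mode equals its mean, the precision-weighted average.
Prior precision 1/σ₀² = 1/9; data precision n/σ² = 34/2 = 17.
μ̂ = ((1/9)·12 + 17·16.33) / (1/9 + 17) = (83683/300)/(154/9) = 251049/15400 ≈ 16.302.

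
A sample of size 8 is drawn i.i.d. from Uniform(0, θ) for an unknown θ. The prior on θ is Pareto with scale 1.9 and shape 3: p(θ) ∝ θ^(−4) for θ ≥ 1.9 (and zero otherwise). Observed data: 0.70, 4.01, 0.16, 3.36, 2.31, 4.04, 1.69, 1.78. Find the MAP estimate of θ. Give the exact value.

θ̂_MAP = 4.04

The Uniform(0, θ) likelihood is θ^(−n) for θ ≥ max(xᵢ), zero otherwise. Here max(xᵢ) = 4.04.
Posterior ∝ θ^(−4) · θ^(−8) = θ^(−12) on θ ≥ max(1.9, 4.04) = 4.04.
This density is strictly decreasing in θ, so the posterior mode lies at the lower boundary of the support.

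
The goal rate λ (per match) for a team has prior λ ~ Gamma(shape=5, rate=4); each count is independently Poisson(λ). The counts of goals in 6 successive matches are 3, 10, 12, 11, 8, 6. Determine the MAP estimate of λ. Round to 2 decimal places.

λ̂_MAP = 5.40

Σxᵢ = 3+10+12+11+8+6 = 50, with n = 6.
Posterior ∝ λ^4e^(−4λ) · λ^50e^(−6λ) = λ^54e^(−10λ), i.e. Gamma(shape=55, rate=10).
The mode of a Gamma(a, b) with a ≥ 1 (shape–rate) is (a−1)/b = 54/10 ≈ 5.40.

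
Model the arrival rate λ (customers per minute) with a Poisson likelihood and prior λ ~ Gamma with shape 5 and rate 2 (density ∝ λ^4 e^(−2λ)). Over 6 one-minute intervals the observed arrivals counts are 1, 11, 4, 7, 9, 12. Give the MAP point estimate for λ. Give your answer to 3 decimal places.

λ̂_MAP = 6.000

Σxᵢ = 1+11+4+7+9+12 = 44, with n = 6.
Posterior ∝ λ^4e^(−2λ) · λ^44e^(−6λ) = λ^48e^(−8λ), i.e. Gamma(shape=49, rate=8).
The mode of a Gamma(a, b) with a ≥ 1 (shape–rate) is (a−1)/b = 48/8 ≈ 6.000.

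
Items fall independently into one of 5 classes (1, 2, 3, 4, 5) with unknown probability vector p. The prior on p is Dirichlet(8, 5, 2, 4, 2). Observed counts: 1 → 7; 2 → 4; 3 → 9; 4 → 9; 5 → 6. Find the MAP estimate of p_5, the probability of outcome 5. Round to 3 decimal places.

The posterior is Dirichlet(αᵢ + nᵢ) = Dirichlet(15, 9, 11, 13, 8).
For a Dirichlet(a₁,…,a_K) with all aᵢ > 1, the mode has j-th component (aⱼ − 1)/(Σaᵢ − K).
Here Σaᵢ = 56 and K = 5, so p_5 = (8 − 1)/(56 − 5) = 7/51 ≈ 0.137.

MAP estimate: 0.137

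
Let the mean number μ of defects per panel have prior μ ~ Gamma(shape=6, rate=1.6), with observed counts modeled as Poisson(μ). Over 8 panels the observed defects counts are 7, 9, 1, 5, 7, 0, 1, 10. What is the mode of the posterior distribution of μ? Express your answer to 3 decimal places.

Σxᵢ = 7+9+1+5+7+0+1+10 = 40, with n = 8.
Posterior ∝ μ^5e^(−1.6μ) · μ^40e^(−8μ) = μ^45e^(−9.6μ), i.e. Gamma(shape=46, rate=9.6).
The mode of a Gamma(a, b) with a ≥ 1 (shape–rate) is (a−1)/b = 45/9.6 ≈ 4.688.

μ̂_MAP = 4.688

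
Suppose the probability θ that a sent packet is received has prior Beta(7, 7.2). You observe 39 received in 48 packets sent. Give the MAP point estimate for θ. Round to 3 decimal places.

Prior: Beta(7, 7.2).
Data: 39 successes in 48 trials. The binomial likelihood contributes θ^39(1−θ)^9, so the posterior is Beta(7+39, 7.2+9) = Beta(46, 16.2).
For Beta(a, b) with a, b > 1 the mode is (a−1)/(a+b−2) = 45/60.2 ≈ 0.748.

θ̂_MAP = 0.748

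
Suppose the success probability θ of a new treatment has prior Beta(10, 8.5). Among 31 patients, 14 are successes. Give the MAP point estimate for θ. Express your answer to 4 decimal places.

Prior: Beta(10, 8.5).
Data: 14 successes in 31 trials. The binomial likelihood contributes θ^14(1−θ)^17, so the posterior is Beta(10+14, 8.5+17) = Beta(24, 25.5).
For Beta(a, b) with a, b > 1 the mode is (a−1)/(a+b−2) = 23/47.5 ≈ 0.4842.

θ̂_MAP = 0.4842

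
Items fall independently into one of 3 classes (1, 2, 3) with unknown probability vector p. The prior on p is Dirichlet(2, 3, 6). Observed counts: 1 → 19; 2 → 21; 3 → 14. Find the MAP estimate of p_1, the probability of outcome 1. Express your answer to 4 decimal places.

MAP estimate: 0.3226

The posterior is Dirichlet(αᵢ + nᵢ) = Dirichlet(21, 24, 20).
For a Dirichlet(a₁,…,a_K) with all aᵢ > 1, the mode has j-th component (aⱼ − 1)/(Σaᵢ − K).
Here Σaᵢ = 65 and K = 3, so p_1 = (21 − 1)/(65 − 3) = 20/62 ≈ 0.3226.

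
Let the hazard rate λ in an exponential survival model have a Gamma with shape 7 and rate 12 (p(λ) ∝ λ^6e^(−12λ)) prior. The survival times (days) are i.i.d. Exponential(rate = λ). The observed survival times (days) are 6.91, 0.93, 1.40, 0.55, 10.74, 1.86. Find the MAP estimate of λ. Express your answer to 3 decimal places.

λ̂_MAP = 0.349

The Exponential(rate=λ) likelihood is ∝ λ^n e^(−λΣtᵢ). Here n = 6 and Σtᵢ = 6.91 + 0.93 + 1.40 + 0.55 + 10.74 + 1.86 = 22.39.
Posterior ∝ λ^6e^(−12λ) · λ^6e^(−22.39λ) = λ^12e^(−34.39λ), i.e. Gamma(13, 34.39).
Mode = (a−1)/b = 12/34.39 ≈ 0.349.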